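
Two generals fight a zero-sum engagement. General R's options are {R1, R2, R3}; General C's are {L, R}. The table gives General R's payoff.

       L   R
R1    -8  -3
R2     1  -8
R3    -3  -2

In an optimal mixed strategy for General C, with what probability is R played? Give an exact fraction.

2/5

Row minima: R1 → -8, R2 → -8, R3 → -3; maximin = -3.
Column maxima: L → 1, R → -2; minimax = -2.
-3 ≠ -2, so there is no saddle point; optimal play is mixed.
R1 is strictly dominated by R3, so General R never plays it.
On the remaining 2×2 (R2, R3 vs L, R):
Let General R play R2 with probability p. Expected payoff against L: 1p + (-3)(1−p) = 4p − 3; against R: (-8)p + (-2)(1−p) = −6p − 2.
Setting these equal: 4p − 3 = −6p − 2 ⇒ 10p = 1 ⇒ p = 1/10, and the value is (4)·(1/10) − 3 = -13/5.
For General C: with q = P(L), equating R2's and R3's payoffs gives 9q − 8 = −q − 2 ⇒ q = 3/5.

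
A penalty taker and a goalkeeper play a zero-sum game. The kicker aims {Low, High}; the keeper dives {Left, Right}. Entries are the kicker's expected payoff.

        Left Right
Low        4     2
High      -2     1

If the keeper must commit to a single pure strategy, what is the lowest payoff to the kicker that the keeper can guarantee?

2

Column maxima: Left → 4, Right → 2.
The smallest of these is 2.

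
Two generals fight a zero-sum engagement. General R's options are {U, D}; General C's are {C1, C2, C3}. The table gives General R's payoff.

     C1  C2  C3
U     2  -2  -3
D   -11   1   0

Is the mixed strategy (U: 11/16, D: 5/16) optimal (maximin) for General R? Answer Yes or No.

Against C1 this mix gives (11/16)·2 + (5/16)·(-11) = -33/16.
Against C2 this mix gives (11/16)·(-2) + (5/16)·1 = -17/16.
Against C3 this mix gives (11/16)·(-3) + (5/16)·0 = -33/16.
All of General C's active replies (C1, C3) yield -33/16, and no column does worse for General R. The mix makes General C indifferent and guarantees -33/16, so it is optimal.

Yes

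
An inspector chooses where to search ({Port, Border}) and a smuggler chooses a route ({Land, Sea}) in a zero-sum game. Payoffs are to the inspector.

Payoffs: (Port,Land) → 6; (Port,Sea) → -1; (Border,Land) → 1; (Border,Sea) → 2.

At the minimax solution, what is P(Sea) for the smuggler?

Row minima: Port → -1, Border → 1; maximin = 1.
Column maxima: Land → 6, Sea → 2; minimax = 2.
1 ≠ 2, so there is no saddle point; optimal play is mixed.
Let the inspector play Port with probability p. Expected payoff against Land: 6p + 1(1−p) = 5p + 1; against Sea: (-1)p + 2(1−p) = −3p + 2.
Setting these equal: 5p + 1 = −3p + 2 ⇒ 8p = 1 ⇒ p = 1/8, and the value is (5)·(1/8) + 1 = 13/8.
For the smuggler: with q = P(Land), equating Port's and Border's payoffs gives 7q − 1 = −q + 2 ⇒ q = 3/8.

5/8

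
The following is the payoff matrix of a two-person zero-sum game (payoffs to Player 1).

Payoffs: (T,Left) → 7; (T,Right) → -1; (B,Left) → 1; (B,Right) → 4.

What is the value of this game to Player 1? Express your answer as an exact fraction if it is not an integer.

Row minima: T → -1, B → 1; maximin = 1.
Column maxima: Left → 7, Right → 4; minimax = 4.
1 ≠ 4, so there is no saddle point; optimal play is mixed.
Let Player 1 play T with probability p. Expected payoff against Left: 7p + 1(1−p) = 6p + 1; against Right: (-1)p + 4(1−p) = −5p + 4.
Setting these equal: 6p + 1 = −5p + 4 ⇒ 11p = 3 ⇒ p = 3/11, and the value is (6)·(3/11) + 1 = 29/11.
For Player 2: with q = P(Left), equating T's and B's payoffs gives 8q − 1 = −3q + 4 ⇒ q = 5/11.

29/11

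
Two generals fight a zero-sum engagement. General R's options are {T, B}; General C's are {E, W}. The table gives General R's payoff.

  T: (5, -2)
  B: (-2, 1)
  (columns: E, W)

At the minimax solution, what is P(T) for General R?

3/10

Row minima: T → -2, B → -2; maximin = -2.
Column maxima: E → 5, W → 1; minimax = 1.
-2 ≠ 1, so there is no saddle point; optimal play is mixed.
Let General R play T with probability p. Expected payoff against E: 5p + (-2)(1−p) = 7p − 2; against W: (-2)p + 1(1−p) = −3p + 1.
Setting these equal: 7p − 2 = −3p + 1 ⇒ 10p = 3 ⇒ p = 3/10, and the value is (7)·(3/10) − 2 = 1/10.
For General C: with q = P(E), equating T's and B's payoffs gives 7q − 2 = −3q + 1 ⇒ q = 3/10.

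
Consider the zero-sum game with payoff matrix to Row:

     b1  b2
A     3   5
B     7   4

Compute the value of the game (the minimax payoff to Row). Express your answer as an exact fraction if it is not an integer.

23/5

Row minima: A → 3, B → 4; maximin = 4.
Column maxima: b1 → 7, b2 → 5; minimax = 5.
4 ≠ 5, so there is no saddle point; optimal play is mixed.
Let Row play A with probability p. Expected payoff against b1: 3p + 7(1−p) = −4p + 7; against b2: 5p + 4(1−p) = p + 4.
Setting these equal: −4p + 7 = p + 4 ⇒ −5p = -3 ⇒ p = 3/5, and the value is (-4)·(3/5) + 7 = 23/5.
For Column: with q = P(b1), equating A's and B's payoffs gives −2q + 5 = 3q + 4 ⇒ q = 1/5.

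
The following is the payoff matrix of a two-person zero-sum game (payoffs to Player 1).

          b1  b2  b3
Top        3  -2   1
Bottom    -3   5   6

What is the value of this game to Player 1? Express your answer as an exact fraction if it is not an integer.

9/13

Row minima: Top → -2, Bottom → -3; maximin = -2.
Column maxima: b1 → 3, b2 → 5, b3 → 6; minimax = 3.
-2 ≠ 3, so there is no saddle point; optimal play is mixed.
b3 is strictly dominated by b2 (it gives Player 1 strictly more in every row), so Player 2 never plays it.
On the remaining 2×2 (Top, Bottom vs b1, b2):
Let Player 1 play Top with probability p. Expected payoff against b1: 3p + (-3)(1−p) = 6p − 3; against b2: (-2)p + 5(1−p) = −7p + 5.
Setting these equal: 6p − 3 = −7p + 5 ⇒ 13p = 8 ⇒ p = 8/13, and the value is (6)·(8/13) − 3 = 9/13.
For Player 2: with q = P(b1), equating Top's and Bottom's payoffs gives 5q − 2 = −8q + 5 ⇒ q = 7/13.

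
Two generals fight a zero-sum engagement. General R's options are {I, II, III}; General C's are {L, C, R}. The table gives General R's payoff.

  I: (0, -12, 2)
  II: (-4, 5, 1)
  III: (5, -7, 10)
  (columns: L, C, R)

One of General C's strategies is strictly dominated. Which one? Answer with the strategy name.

L holds General R's payoff strictly below R in every row: 0 < 2, -4 < 1, 5 < 10.
So R is strictly dominated for General C.

R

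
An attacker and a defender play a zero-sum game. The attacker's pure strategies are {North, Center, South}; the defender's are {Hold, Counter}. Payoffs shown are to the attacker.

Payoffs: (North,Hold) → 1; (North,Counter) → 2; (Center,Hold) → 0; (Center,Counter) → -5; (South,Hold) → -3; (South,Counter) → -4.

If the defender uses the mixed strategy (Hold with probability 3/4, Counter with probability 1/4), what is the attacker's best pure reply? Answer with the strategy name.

Expected payoff of North: (3/4)·1 + (1/4)·2 = 5/4.
Expected payoff of Center: (3/4)·0 + (1/4)·(-5) = -5/4.
Expected payoff of South: (3/4)·(-3) + (1/4)·(-4) = -13/4.
The largest is 5/4, so the attacker's best response is North.

North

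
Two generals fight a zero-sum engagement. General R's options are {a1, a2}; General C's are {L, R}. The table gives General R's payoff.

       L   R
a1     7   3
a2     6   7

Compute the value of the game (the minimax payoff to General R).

31/5

Row minima: a1 → 3, a2 → 6; maximin = 6.
Column maxima: L → 7, R → 7; minimax = 7.
6 ≠ 7, so there is no saddle point; optimal play is mixed.
Let General R play a1 with probability p. Expected payoff against L: 7p + 6(1−p) = p + 6; against R: 3p + 7(1−p) = −4p + 7.
Setting these equal: p + 6 = −4p + 7 ⇒ 5p = 1 ⇒ p = 1/5, and the value is (1)·(1/5) + 6 = 31/5.
For General C: with q = P(L), equating a1's and a2's payoffs gives 4q + 3 = −q + 7 ⇒ q = 4/5.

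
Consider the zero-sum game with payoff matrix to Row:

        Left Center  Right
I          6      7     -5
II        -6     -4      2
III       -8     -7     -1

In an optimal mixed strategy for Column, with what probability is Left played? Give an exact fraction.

Row minima: I → -5, II → -6, III → -8; maximin = -5.
Column maxima: Left → 6, Center → 7, Right → 2; minimax = 2.
-5 ≠ 2, so there is no saddle point; optimal play is mixed.
III is strictly dominated by II, so Row never plays it.
Center is strictly dominated by Left (it gives Row strictly more in every row), so Column never plays it.
On the remaining 2×2 (I, II vs Left, Right):
Let Row play I with probability p. Expected payoff against Left: 6p + (-6)(1−p) = 12p − 6; against Right: (-5)p + 2(1−p) = −7p + 2.
Setting these equal: 12p − 6 = −7p + 2 ⇒ 19p = 8 ⇒ p = 8/19, and the value is (12)·(8/19) − 6 = -18/19.
For Column: with q = P(Left), equating I's and II's payoffs gives 11q − 5 = −8q + 2 ⇒ q = 7/19.

7/19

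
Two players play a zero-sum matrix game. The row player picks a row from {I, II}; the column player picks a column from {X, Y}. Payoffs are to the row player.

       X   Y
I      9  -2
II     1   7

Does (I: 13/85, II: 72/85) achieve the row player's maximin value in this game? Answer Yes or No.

No

Against X this mix gives (13/85)·9 + (72/85)·1 = 189/85.
Against Y this mix gives (13/85)·(-2) + (72/85)·7 = 478/85.
The column player will play X, holding the row player to 189/85. Shifting weight toward the row that does better against X would raise this floor (the equalizing mix achieves 65/17 against both X and Y), so the proposed strategy is not optimal.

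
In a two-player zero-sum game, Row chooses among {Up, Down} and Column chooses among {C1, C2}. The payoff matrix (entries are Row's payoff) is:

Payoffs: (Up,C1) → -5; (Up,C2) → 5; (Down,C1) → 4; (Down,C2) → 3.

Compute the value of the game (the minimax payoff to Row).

Row minima: Up → -5, Down → 3; maximin = 3.
Column maxima: C1 → 4, C2 → 5; minimax = 4.
3 ≠ 4, so there is no saddle point; optimal play is mixed.
Let Row play Up with probability p. Expected payoff against C1: (-5)p + 4(1−p) = −9p + 4; against C2: 5p + 3(1−p) = 2p + 3.
Setting these equal: −9p + 4 = 2p + 3 ⇒ −11p = -1 ⇒ p = 1/11, and the value is (-9)·(1/11) + 4 = 35/11.
For Column: with q = P(C1), equating Up's and Down's payoffs gives −10q + 5 = q + 3 ⇒ q = 2/11.

35/11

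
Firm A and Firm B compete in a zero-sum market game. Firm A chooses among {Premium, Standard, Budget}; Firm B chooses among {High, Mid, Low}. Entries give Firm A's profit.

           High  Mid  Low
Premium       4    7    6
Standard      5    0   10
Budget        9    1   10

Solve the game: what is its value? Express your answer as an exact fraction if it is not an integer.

59/11

Row minima: Premium → 4, Standard → 0, Budget → 1; maximin = 4.
Column maxima: High → 9, Mid → 7, Low → 10; minimax = 7.
4 ≠ 7, so there is no saddle point; optimal play is mixed.
Low is strictly dominated by High (it gives Firm A strictly more in every row), so Firm B never plays it.
With Low eliminated, Standard is strictly dominated by Budget (Budget gives Firm A strictly more in every remaining column), so Firm A never plays it.
On the remaining 2×2 (Premium, Budget vs High, Mid):
Let Firm A play Premium with probability p. Expected payoff against High: 4p + 9(1−p) = −5p + 9; against Mid: 7p + 1(1−p) = 6p + 1.
Setting these equal: −5p + 9 = 6p + 1 ⇒ −11p = -8 ⇒ p = 8/11, and the value is (-5)·(8/11) + 9 = 59/11.
For Firm B: with q = P(High), equating Premium's and Budget's payoffs gives −3q + 7 = 8q + 1 ⇒ q = 6/11.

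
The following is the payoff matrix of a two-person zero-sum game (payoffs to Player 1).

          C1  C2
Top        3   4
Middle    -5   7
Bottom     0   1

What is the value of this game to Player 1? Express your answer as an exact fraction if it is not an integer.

Row minima: Top → 3, Middle → -5, Bottom → 0; maximin = 3.
Column maxima: C1 → 3, C2 → 7; minimax = 3.
Since maximin = minimax = 3, there is a saddle point and the value is 3.

3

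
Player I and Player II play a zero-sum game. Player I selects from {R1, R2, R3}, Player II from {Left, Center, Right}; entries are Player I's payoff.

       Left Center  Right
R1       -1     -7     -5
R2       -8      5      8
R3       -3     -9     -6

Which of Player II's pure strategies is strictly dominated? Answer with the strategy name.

Center holds Player I's payoff strictly below Right in every row: -7 < -5, 5 < 8, -9 < -6.
So Right is strictly dominated for Player II.

Right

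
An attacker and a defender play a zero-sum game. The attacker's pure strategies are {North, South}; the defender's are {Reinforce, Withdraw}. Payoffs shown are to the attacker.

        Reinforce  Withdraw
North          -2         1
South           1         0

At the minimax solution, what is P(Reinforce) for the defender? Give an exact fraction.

1/4

Row minima: North → -2, South → 0; maximin = 0.
Column maxima: Reinforce → 1, Withdraw → 1; minimax = 1.
0 ≠ 1, so there is no saddle point; optimal play is mixed.
Let the attacker play North with probability p. Expected payoff against Reinforce: (-2)p + 1(1−p) = −3p + 1; against Withdraw: 1p + 0(1−p) = p.
Setting these equal: −3p + 1 = p ⇒ −4p = -1 ⇒ p = 1/4, and the value is (-3)·(1/4) + 1 = 1/4.
For the defender: with q = P(Reinforce), equating North's and South's payoffs gives −3q + 1 = q ⇒ q = 1/4.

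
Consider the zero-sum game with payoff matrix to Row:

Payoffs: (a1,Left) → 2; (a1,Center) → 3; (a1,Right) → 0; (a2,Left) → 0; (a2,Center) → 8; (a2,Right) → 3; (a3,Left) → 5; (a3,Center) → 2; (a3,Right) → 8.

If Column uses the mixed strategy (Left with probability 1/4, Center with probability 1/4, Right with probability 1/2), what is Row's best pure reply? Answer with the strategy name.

a3

Expected payoff of a1: (1/4)·2 + (1/4)·3 + (1/2)·0 = 5/4.
Expected payoff of a2: (1/4)·0 + (1/4)·8 + (1/2)·3 = 7/2.
Expected payoff of a3: (1/4)·5 + (1/4)·2 + (1/2)·8 = 23/4.
The largest is 23/4, so Row's best response is a3.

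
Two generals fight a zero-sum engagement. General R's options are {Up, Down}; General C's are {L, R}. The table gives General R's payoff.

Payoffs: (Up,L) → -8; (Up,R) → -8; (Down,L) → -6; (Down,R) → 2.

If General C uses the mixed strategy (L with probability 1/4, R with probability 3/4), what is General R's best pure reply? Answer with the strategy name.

Down

Expected payoff of Up: (1/4)·(-8) + (3/4)·(-8) = -8.
Expected payoff of Down: (1/4)·(-6) + (3/4)·2 = 0.
The largest is 0, so General R's best response is Down.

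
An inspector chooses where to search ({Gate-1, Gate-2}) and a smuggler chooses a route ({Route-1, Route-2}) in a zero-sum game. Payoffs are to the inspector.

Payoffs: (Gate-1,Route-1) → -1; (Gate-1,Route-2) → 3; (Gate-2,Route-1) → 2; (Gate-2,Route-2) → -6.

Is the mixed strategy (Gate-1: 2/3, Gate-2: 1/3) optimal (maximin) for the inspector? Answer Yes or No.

Yes

Against Route-1 this mix gives (2/3)·(-1) + (1/3)·2 = 0.
Against Route-2 this mix gives (2/3)·3 + (1/3)·(-6) = 0.
All of the smuggler's active replies (Route-1, Route-2) yield 0, and no column does worse for the inspector. The mix makes the smuggler indifferent and guarantees 0, so it is optimal.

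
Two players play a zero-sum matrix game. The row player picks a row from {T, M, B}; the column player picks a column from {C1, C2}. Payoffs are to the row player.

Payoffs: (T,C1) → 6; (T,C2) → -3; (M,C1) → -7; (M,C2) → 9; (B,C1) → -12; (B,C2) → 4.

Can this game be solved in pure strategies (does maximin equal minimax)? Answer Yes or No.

No

Row minima: T → -3, M → -7, B → -12; maximin = -3.
Column maxima: C1 → 6, C2 → 9; minimax = 6.
-3 ≠ 6, so no pure-strategy equilibrium exists.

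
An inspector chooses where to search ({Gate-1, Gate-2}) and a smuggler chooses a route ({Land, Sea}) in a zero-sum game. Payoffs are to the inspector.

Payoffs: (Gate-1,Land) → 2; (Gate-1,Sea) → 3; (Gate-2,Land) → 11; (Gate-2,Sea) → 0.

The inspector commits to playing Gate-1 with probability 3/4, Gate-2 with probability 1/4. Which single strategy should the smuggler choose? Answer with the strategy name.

If the smuggler plays Land, the inspector's expected payoff is (3/4)·2 + (1/4)·11 = 17/4.
If the smuggler plays Sea, the inspector's expected payoff is (3/4)·3 + (1/4)·0 = 9/4.
The smuggler minimizes the inspector's payoff; the smallest is 9/4, so the best response is Sea.

Sea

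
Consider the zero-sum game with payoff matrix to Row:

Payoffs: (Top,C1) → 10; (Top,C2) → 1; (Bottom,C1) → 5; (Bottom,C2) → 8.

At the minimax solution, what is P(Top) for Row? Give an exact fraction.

1/4

Row minima: Top → 1, Bottom → 5; maximin = 5.
Column maxima: C1 → 10, C2 → 8; minimax = 8.
5 ≠ 8, so there is no saddle point; optimal play is mixed.
Let Row play Top with probability p. Expected payoff against C1: 10p + 5(1−p) = 5p + 5; against C2: 1p + 8(1−p) = −7p + 8.
Setting these equal: 5p + 5 = −7p + 8 ⇒ 12p = 3 ⇒ p = 1/4, and the value is (5)·(1/4) + 5 = 25/4.
For Column: with q = P(C1), equating Top's and Bottom's payoffs gives 9q + 1 = −3q + 8 ⇒ q = 7/12.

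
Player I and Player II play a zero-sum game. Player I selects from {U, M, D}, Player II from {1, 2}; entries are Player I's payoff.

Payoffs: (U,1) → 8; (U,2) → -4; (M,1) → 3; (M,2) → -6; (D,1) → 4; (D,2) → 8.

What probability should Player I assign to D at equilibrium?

Row minima: U → -4, M → -6, D → 4; maximin = 4.
Column maxima: 1 → 8, 2 → 8; minimax = 8.
4 ≠ 8, so there is no saddle point; optimal play is mixed.
M is strictly dominated by U, so Player I never plays it.
On the remaining 2×2 (U, D vs 1, 2):
Let Player I play U with probability p. Expected payoff against 1: 8p + 4(1−p) = 4p + 4; against 2: (-4)p + 8(1−p) = −12p + 8.
Setting these equal: 4p + 4 = −12p + 8 ⇒ 16p = 4 ⇒ p = 1/4, and the value is (4)·(1/4) + 4 = 5.
For Player II: with q = P(1), equating U's and D's payoffs gives 12q − 4 = −4q + 8 ⇒ q = 3/4.

3/4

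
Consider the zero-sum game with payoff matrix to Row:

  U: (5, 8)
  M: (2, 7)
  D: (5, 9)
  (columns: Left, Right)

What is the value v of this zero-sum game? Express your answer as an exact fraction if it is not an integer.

Row minima: U → 5, M → 2, D → 5; maximin = 5.
Column maxima: Left → 5, Right → 9; minimax = 5.
Since maximin = minimax = 5, there is a saddle point and the value is 5.

5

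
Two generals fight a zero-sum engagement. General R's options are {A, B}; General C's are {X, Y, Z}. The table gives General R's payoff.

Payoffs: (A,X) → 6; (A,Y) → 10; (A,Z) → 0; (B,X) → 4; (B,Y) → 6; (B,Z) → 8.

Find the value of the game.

Row minima: A → 0, B → 4; maximin = 4.
Column maxima: X → 6, Y → 10, Z → 8; minimax = 6.
4 ≠ 6, so there is no saddle point; optimal play is mixed.
Y is strictly dominated by X (it gives General R strictly more in every row), so General C never plays it.
On the remaining 2×2 (A, B vs X, Z):
Let General R play A with probability p. Expected payoff against X: 6p + 4(1−p) = 2p + 4; against Z: 0p + 8(1−p) = −8p + 8.
Setting these equal: 2p + 4 = −8p + 8 ⇒ 10p = 4 ⇒ p = 2/5, and the value is (2)·(2/5) + 4 = 24/5.
For General C: with q = P(X), equating A's and B's payoffs gives 6q = −4q + 8 ⇒ q = 4/5.

24/5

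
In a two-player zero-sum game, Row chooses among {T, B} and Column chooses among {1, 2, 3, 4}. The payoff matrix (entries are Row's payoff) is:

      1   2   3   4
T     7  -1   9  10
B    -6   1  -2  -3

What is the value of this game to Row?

1/15

Row minima: T → -1, B → -6; maximin = -1.
Column maxima: 1 → 7, 2 → 1, 3 → 9, 4 → 10; minimax = 1.
-1 ≠ 1, so there is no saddle point; optimal play is mixed.
3 is strictly dominated by 1 (it gives Row strictly more in every row), so Column never plays it.
4 is strictly dominated by 1 (it gives Row strictly more in every row), so Column never plays it.
On the remaining 2×2 (T, B vs 1, 2):
Let Row play T with probability p. Expected payoff against 1: 7p + (-6)(1−p) = 13p − 6; against 2: (-1)p + 1(1−p) = −2p + 1.
Setting these equal: 13p − 6 = −2p + 1 ⇒ 15p = 7 ⇒ p = 7/15, and the value is (13)·(7/15) − 6 = 1/15.
For Column: with q = P(1), equating T's and B's payoffs gives 8q − 1 = −7q + 1 ⇒ q = 2/15.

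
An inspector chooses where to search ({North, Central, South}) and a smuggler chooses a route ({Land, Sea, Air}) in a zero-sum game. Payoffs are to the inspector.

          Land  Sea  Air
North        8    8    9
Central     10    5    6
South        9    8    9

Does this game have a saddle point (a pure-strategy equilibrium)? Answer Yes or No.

Yes

Row minima: North → 8, Central → 5, South → 8; maximin = 8.
Column maxima: Land → 10, Sea → 8, Air → 9; minimax = 8.
maximin = minimax = 8, so a saddle point exists.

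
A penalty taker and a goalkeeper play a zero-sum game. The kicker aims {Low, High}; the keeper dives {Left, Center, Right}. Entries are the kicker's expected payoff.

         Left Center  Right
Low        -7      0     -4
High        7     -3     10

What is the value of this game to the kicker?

-21/17

Row minima: Low → -7, High → -3; maximin = -3.
Column maxima: Left → 7, Center → 0, Right → 10; minimax = 0.
-3 ≠ 0, so there is no saddle point; optimal play is mixed.
Right is strictly dominated by Left (it gives the kicker strictly more in every row), so the keeper never plays it.
On the remaining 2×2 (Low, High vs Left, Center):
Let the kicker play Low with probability p. Expected payoff against Left: (-7)p + 7(1−p) = −14p + 7; against Center: 0p + (-3)(1−p) = 3p − 3.
Setting these equal: −14p + 7 = 3p − 3 ⇒ −17p = -10 ⇒ p = 10/17, and the value is (-14)·(10/17) + 7 = -21/17.
For the keeper: with q = P(Left), equating Low's and High's payoffs gives −7q = 10q − 3 ⇒ q = 3/17.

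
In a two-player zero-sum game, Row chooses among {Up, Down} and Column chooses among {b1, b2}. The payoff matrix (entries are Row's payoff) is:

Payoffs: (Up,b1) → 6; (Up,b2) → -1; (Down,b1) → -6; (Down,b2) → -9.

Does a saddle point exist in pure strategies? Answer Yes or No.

Yes

Row minima: Up → -1, Down → -9; maximin = -1.
Column maxima: b1 → 6, b2 → -1; minimax = -1.
maximin = minimax = -1, so a saddle point exists.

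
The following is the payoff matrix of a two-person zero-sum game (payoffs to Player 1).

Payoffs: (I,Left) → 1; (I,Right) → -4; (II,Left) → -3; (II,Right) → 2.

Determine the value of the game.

-1

Row minima: I → -4, II → -3; maximin = -3.
Column maxima: Left → 1, Right → 2; minimax = 1.
-3 ≠ 1, so there is no saddle point; optimal play is mixed.
Let Player 1 play I with probability p. Expected payoff against Left: 1p + (-3)(1−p) = 4p − 3; against Right: (-4)p + 2(1−p) = −6p + 2.
Setting these equal: 4p − 3 = −6p + 2 ⇒ 10p = 5 ⇒ p = 1/2, and the value is (4)·(1/2) − 3 = -1.
For Player 2: with q = P(Left), equating I's and II's payoffs gives 5q − 4 = −5q + 2 ⇒ q = 3/5.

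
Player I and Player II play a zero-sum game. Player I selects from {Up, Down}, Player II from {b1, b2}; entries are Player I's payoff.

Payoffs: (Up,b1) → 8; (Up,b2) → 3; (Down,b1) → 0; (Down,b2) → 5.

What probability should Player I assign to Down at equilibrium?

Row minima: Up → 3, Down → 0; maximin = 3.
Column maxima: b1 → 8, b2 → 5; minimax = 5.
3 ≠ 5, so there is no saddle point; optimal play is mixed.
Let Player I play Up with probability p. Expected payoff against b1: 8p + 0(1−p) = 8p; against b2: 3p + 5(1−p) = −2p + 5.
Setting these equal: 8p = −2p + 5 ⇒ 10p = 5 ⇒ p = 1/2, and the value is (8)·(1/2) = 4.
For Player II: with q = P(b1), equating Up's and Down's payoffs gives 5q + 3 = −5q + 5 ⇒ q = 1/5.

1/2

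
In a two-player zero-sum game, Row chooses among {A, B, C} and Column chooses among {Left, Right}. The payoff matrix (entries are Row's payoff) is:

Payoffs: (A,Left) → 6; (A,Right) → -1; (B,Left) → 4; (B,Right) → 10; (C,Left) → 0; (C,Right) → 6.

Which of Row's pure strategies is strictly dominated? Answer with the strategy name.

C

B gives a strictly higher payoff than C against every column: 4 > 0, 10 > 6.
So C is strictly dominated and Row never plays it.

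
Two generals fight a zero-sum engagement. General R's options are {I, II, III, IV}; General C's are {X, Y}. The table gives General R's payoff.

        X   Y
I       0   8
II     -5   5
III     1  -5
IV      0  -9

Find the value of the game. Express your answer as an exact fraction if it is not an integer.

Row minima: I → 0, II → -5, III → -5, IV → -9; maximin = 0.
Column maxima: X → 1, Y → 8; minimax = 1.
0 ≠ 1, so there is no saddle point; optimal play is mixed.
II is strictly dominated by I, so General R never plays it.
IV is strictly dominated by III, so General R never plays it.
On the remaining 2×2 (I, III vs X, Y):
Let General R play I with probability p. Expected payoff against X: 0p + 1(1−p) = −p + 1; against Y: 8p + (-5)(1−p) = 13p − 5.
Setting these equal: −p + 1 = 13p − 5 ⇒ −14p = -6 ⇒ p = 3/7, and the value is (-1)·(3/7) + 1 = 4/7.
For General C: with q = P(X), equating I's and III's payoffs gives −8q + 8 = 6q − 5 ⇒ q = 13/14.

4/7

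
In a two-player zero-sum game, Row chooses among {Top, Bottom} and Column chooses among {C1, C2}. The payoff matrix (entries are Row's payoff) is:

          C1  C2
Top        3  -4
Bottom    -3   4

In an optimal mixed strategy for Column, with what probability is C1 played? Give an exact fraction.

4/7

Row minima: Top → -4, Bottom → -3; maximin = -3.
Column maxima: C1 → 3, C2 → 4; minimax = 3.
-3 ≠ 3, so there is no saddle point; optimal play is mixed.
Let Row play Top with probability p. Expected payoff against C1: 3p + (-3)(1−p) = 6p − 3; against C2: (-4)p + 4(1−p) = −8p + 4.
Setting these equal: 6p − 3 = −8p + 4 ⇒ 14p = 7 ⇒ p = 1/2, and the value is (6)·(1/2) − 3 = 0.
For Column: with q = P(C1), equating Top's and Bottom's payoffs gives 7q − 4 = −7q + 4 ⇒ q = 4/7.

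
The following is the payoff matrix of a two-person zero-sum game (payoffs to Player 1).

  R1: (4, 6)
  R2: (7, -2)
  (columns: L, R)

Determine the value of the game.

50/11

Row minima: R1 → 4, R2 → -2; maximin = 4.
Column maxima: L → 7, R → 6; minimax = 6.
4 ≠ 6, so there is no saddle point; optimal play is mixed.
Let Player 1 play R1 with probability p. Expected payoff against L: 4p + 7(1−p) = −3p + 7; against R: 6p + (-2)(1−p) = 8p − 2.
Setting these equal: −3p + 7 = 8p − 2 ⇒ −11p = -9 ⇒ p = 9/11, and the value is (-3)·(9/11) + 7 = 50/11.
For Player 2: with q = P(L), equating R1's and R2's payoffs gives −2q + 6 = 9q − 2 ⇒ q = 8/11.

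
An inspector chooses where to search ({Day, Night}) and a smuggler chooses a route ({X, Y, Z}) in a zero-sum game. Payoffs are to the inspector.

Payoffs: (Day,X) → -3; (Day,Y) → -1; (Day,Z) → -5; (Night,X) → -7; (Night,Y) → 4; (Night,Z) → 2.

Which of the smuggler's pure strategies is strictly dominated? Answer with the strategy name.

Y

X holds the inspector's payoff strictly below Y in every row: -3 < -1, -7 < 4.
So Y is strictly dominated for the smuggler.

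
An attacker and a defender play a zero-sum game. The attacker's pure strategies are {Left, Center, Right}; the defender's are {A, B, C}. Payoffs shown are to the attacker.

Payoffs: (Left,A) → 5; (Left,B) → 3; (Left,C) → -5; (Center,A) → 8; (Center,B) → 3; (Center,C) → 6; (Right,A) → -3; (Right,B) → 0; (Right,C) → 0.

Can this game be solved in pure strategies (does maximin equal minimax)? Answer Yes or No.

Row minima: Left → -5, Center → 3, Right → -3; maximin = 3.
Column maxima: A → 8, B → 3, C → 6; minimax = 3.
maximin = minimax = 3, so a saddle point exists.

Yes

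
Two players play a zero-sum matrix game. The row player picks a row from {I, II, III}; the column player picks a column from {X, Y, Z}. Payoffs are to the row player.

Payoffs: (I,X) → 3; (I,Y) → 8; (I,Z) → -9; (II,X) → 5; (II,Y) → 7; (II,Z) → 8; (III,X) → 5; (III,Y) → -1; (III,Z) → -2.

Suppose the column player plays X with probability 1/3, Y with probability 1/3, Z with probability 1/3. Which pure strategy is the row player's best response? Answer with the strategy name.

II

Expected payoff of I: (1/3)·3 + (1/3)·8 + (1/3)·(-9) = 2/3.
Expected payoff of II: (1/3)·5 + (1/3)·7 + (1/3)·8 = 20/3.
Expected payoff of III: (1/3)·5 + (1/3)·(-1) + (1/3)·(-2) = 2/3.
The largest is 20/3, so the row player's best response is II.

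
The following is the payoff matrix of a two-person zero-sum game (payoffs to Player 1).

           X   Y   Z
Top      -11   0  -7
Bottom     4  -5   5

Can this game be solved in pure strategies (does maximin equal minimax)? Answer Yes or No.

No

Row minima: Top → -11, Bottom → -5; maximin = -5.
Column maxima: X → 4, Y → 0, Z → 5; minimax = 0.
-5 ≠ 0, so no pure-strategy equilibrium exists.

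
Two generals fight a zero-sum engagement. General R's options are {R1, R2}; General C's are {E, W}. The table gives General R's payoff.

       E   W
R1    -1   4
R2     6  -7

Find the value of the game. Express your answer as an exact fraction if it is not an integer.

17/18

Row minima: R1 → -1, R2 → -7; maximin = -1.
Column maxima: E → 6, W → 4; minimax = 4.
-1 ≠ 4, so there is no saddle point; optimal play is mixed.
Let General R play R1 with probability p. Expected payoff against E: (-1)p + 6(1−p) = −7p + 6; against W: 4p + (-7)(1−p) = 11p − 7.
Setting these equal: −7p + 6 = 11p − 7 ⇒ −18p = -13 ⇒ p = 13/18, and the value is (-7)·(13/18) + 6 = 17/18.
For General C: with q = P(E), equating R1's and R2's payoffs gives −5q + 4 = 13q − 7 ⇒ q = 11/18.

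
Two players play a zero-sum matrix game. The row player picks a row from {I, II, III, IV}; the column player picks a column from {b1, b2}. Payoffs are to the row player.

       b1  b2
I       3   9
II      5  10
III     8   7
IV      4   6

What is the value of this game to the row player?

15/2

Row minima: I → 3, II → 5, III → 7, IV → 4; maximin = 7.
Column maxima: b1 → 8, b2 → 10; minimax = 8.
7 ≠ 8, so there is no saddle point; optimal play is mixed.
I is strictly dominated by II, so the row player never plays it.
IV is strictly dominated by II, so the row player never plays it.
On the remaining 2×2 (II, III vs b1, b2):
Let the row player play II with probability p. Expected payoff against b1: 5p + 8(1−p) = −3p + 8; against b2: 10p + 7(1−p) = 3p + 7.
Setting these equal: −3p + 8 = 3p + 7 ⇒ −6p = -1 ⇒ p = 1/6, and the value is (-3)·(1/6) + 8 = 15/2.
For the column player: with q = P(b1), equating II's and III's payoffs gives −5q + 10 = q + 7 ⇒ q = 1/2.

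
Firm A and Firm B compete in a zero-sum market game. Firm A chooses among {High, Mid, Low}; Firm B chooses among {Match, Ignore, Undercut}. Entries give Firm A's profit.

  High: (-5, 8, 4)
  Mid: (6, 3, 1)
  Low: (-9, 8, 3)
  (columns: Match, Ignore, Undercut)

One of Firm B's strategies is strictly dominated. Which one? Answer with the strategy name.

Ignore

Undercut holds Firm A's payoff strictly below Ignore in every row: 4 < 8, 1 < 3, 3 < 8.
So Ignore is strictly dominated for Firm B.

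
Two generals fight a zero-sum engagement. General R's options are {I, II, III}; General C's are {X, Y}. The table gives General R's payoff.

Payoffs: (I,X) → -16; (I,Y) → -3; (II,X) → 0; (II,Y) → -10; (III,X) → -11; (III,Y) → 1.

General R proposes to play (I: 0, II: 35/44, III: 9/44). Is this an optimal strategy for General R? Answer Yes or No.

No

Against X this mix gives (35/44)·0 + (9/44)·(-11) = -9/4.
Against Y this mix gives (35/44)·(-10) + (9/44)·1 = -31/4.
General C will play Y, holding General R to -31/4. Shifting weight toward the row that does better against Y would raise this floor (the equalizing mix achieves -5 against both Y and X), so the proposed strategy is not optimal.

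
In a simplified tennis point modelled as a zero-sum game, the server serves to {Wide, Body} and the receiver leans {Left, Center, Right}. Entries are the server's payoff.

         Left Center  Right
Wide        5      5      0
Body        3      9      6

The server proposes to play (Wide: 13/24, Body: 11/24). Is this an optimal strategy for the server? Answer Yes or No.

Against Left this mix gives (13/24)·5 + (11/24)·3 = 49/12.
Against Center this mix gives (13/24)·5 + (11/24)·9 = 41/6.
Against Right this mix gives (13/24)·0 + (11/24)·6 = 11/4.
The receiver will play Right, holding the server to 11/4. Shifting weight toward the row that does better against Right would raise this floor (the equalizing mix achieves 15/4 against both Right and Left), so the proposed strategy is not optimal.

No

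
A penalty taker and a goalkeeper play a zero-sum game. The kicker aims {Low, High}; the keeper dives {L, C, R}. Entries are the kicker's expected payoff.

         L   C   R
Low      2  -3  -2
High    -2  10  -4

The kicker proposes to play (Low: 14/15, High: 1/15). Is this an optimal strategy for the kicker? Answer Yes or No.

Yes

Against L this mix gives (14/15)·2 + (1/15)·(-2) = 26/15.
Against C this mix gives (14/15)·(-3) + (1/15)·10 = -32/15.
Against R this mix gives (14/15)·(-2) + (1/15)·(-4) = -32/15.
All of the keeper's active replies (C, R) yield -32/15, and no column does worse for the kicker. The mix makes the keeper indifferent and guarantees -32/15, so it is optimal.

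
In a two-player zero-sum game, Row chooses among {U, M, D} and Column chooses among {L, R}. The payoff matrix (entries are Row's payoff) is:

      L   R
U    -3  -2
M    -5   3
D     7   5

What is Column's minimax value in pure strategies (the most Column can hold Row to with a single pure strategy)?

Column maxima: L → 7, R → 5.
The smallest of these is 5.

5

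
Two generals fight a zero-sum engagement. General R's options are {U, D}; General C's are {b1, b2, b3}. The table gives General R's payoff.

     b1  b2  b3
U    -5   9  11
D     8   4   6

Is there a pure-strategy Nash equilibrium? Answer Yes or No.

Row minima: U → -5, D → 4; maximin = 4.
Column maxima: b1 → 8, b2 → 9, b3 → 11; minimax = 8.
4 ≠ 8, so no pure-strategy equilibrium exists.

No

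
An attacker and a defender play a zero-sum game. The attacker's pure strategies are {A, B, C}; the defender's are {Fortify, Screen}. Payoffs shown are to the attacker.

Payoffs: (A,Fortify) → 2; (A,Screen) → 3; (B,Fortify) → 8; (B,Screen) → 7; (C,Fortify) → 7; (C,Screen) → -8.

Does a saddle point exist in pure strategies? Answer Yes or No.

Yes

Row minima: A → 2, B → 7, C → -8; maximin = 7.
Column maxima: Fortify → 8, Screen → 7; minimax = 7.
maximin = minimax = 7, so a saddle point exists.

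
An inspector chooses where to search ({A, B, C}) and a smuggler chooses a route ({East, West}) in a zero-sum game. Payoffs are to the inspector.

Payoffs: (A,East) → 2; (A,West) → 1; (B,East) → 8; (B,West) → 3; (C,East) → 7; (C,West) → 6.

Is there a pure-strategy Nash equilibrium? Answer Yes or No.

Yes

Row minima: A → 1, B → 3, C → 6; maximin = 6.
Column maxima: East → 8, West → 6; minimax = 6.
maximin = minimax = 6, so a saddle point exists.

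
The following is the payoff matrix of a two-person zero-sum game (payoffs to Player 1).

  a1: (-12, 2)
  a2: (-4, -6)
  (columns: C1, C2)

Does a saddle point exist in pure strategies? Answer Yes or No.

No

Row minima: a1 → -12, a2 → -6; maximin = -6.
Column maxima: C1 → -4, C2 → 2; minimax = -4.
-6 ≠ -4, so no pure-strategy equilibrium exists.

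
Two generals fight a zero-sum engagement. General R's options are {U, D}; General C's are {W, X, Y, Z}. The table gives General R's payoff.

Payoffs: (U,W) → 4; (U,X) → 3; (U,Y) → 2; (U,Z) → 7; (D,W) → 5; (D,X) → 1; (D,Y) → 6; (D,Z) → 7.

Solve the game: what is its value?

Row minima: U → 2, D → 1; maximin = 2.
Column maxima: W → 5, X → 3, Y → 6, Z → 7; minimax = 3.
2 ≠ 3, so there is no saddle point; optimal play is mixed.
W is strictly dominated by X (it gives General R strictly more in every row), so General C never plays it.
Z is strictly dominated by X (it gives General R strictly more in every row), so General C never plays it.
On the remaining 2×2 (U, D vs X, Y):
Let General R play U with probability p. Expected payoff against X: 3p + 1(1−p) = 2p + 1; against Y: 2p + 6(1−p) = −4p + 6.
Setting these equal: 2p + 1 = −4p + 6 ⇒ 6p = 5 ⇒ p = 5/6, and the value is (2)·(5/6) + 1 = 8/3.
For General C: with q = P(X), equating U's and D's payoffs gives q + 2 = −5q + 6 ⇒ q = 2/3.

8/3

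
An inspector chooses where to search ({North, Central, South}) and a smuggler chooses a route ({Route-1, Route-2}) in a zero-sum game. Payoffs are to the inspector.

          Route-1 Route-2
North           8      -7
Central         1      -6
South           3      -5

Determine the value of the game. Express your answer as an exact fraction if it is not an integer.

Row minima: North → -7, Central → -6, South → -5; maximin = -5.
Column maxima: Route-1 → 8, Route-2 → -5; minimax = -5.
Since maximin = minimax = -5, there is a saddle point and the value is -5.

-5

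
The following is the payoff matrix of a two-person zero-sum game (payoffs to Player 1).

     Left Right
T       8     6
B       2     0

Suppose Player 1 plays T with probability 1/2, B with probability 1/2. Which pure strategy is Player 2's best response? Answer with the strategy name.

Right

If Player 2 plays Left, Player 1's expected payoff is (1/2)·8 + (1/2)·2 = 5.
If Player 2 plays Right, Player 1's expected payoff is (1/2)·6 + (1/2)·0 = 3.
Player 2 minimizes Player 1's payoff; the smallest is 3, so the best response is Right.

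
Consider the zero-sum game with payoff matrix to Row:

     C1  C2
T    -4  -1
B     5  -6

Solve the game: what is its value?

Row minima: T → -4, B → -6; maximin = -4.
Column maxima: C1 → 5, C2 → -1; minimax = -1.
-4 ≠ -1, so there is no saddle point; optimal play is mixed.
Let Row play T with probability p. Expected payoff against C1: (-4)p + 5(1−p) = −9p + 5; against C2: (-1)p + (-6)(1−p) = 5p − 6.
Setting these equal: −9p + 5 = 5p − 6 ⇒ −14p = -11 ⇒ p = 11/14, and the value is (-9)·(11/14) + 5 = -29/14.
For Column: with q = P(C1), equating T's and B's payoffs gives −3q − 1 = 11q − 6 ⇒ q = 5/14.

-29/14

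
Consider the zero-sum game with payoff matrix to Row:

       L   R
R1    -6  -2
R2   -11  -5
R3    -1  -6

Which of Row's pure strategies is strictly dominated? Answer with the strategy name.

R2

R1 gives a strictly higher payoff than R2 against every column: -6 > -11, -2 > -5.
So R2 is strictly dominated and Row never plays it.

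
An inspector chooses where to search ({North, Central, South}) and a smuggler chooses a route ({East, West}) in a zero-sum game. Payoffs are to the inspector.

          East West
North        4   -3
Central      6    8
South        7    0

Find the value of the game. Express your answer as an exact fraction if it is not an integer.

56/9

Row minima: North → -3, Central → 6, South → 0; maximin = 6.
Column maxima: East → 7, West → 8; minimax = 7.
6 ≠ 7, so there is no saddle point; optimal play is mixed.
North is strictly dominated by Central, so the inspector never plays it.
On the remaining 2×2 (Central, South vs East, West):
Let the inspector play Central with probability p. Expected payoff against East: 6p + 7(1−p) = −p + 7; against West: 8p + 0(1−p) = 8p.
Setting these equal: −p + 7 = 8p ⇒ −9p = -7 ⇒ p = 7/9, and the value is (-1)·(7/9) + 7 = 56/9.
For the smuggler: with q = P(East), equating Central's and South's payoffs gives −2q + 8 = 7q ⇒ q = 8/9.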